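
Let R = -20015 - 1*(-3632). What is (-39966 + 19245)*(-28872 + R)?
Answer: 937728855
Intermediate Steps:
R = -16383 (R = -20015 + 3632 = -16383)
(-39966 + 19245)*(-28872 + R) = (-39966 + 19245)*(-28872 - 16383) = -20721*(-45255) = 937728855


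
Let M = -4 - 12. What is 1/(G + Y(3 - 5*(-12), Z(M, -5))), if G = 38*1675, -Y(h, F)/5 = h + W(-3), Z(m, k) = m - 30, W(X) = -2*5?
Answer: 1/63385 ≈ 1.5777e-5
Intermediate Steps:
W(X) = -10
M = -16
Z(m, k) = -30 + m
Y(h, F) = 50 - 5*h (Y(h, F) = -5*(h - 10) = -5*(-10 + h) = 50 - 5*h)
G = 63650
1/(G + Y(3 - 5*(-12), Z(M, -5))) = 1/(63650 + (50 - 5*(3 - 5*(-12)))) = 1/(63650 + (50 - 5*(3 + 60))) = 1/(63650 + (50 - 5*63)) = 1/(63650 + (50 - 315)) = 1/(63650 - 265) = 1/63385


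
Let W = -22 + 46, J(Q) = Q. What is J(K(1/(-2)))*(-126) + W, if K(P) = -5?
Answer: 654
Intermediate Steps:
W = 24
J(K(1/(-2)))*(-126) + W = -5*(-126) + 24 = 630 + 24 = 654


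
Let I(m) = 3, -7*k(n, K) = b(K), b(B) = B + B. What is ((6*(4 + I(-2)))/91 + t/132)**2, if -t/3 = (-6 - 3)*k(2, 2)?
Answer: 119025/1002001 ≈ 0.11879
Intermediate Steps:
b(B) = 2*B
k(n, K) = -2*K/7
t = -108/7 (t = -3*(-6 - 3)*(-2/7*2) = -(-27)*(-4)/7 = -3*36/7 = -108/7 ≈ -15.429)
((6*(4 + I(-2)))/91 + t/132)**2 = ((6*(4 + 3))/91 - 108/7/132)**2 = ((6*7)*(1/91) - 108/7*1/132)**2 = (42*(1/91) - 9/77)**2 = (6/13 - 9/77)**2 = (345/1001)**2 = 119025/1002001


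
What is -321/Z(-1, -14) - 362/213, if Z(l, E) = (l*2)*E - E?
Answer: -27859/2982 ≈ -9.3424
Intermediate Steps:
Z(l, E) = -E + 2*E*l (Z(l, E) = (2*l)*E - E = 2*E*l - E = -E + 2*E*l)
-321/Z(-1, -14) - 362/213 = -321*(-1/(14*(-1 + 2*(-1)))) - 362/213 = -321*(-1/(14*(-1 - 2))) - 362*1/213 = -321/((-14*(-3))) - 362/213 = -321/42 - 362/213 = -321*1/42 - 362/213 = -107/14 - 362/213 = -27859/2982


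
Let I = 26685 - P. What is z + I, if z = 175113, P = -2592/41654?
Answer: 4202848242/20827 ≈ 2.0180e+5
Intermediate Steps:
P = -1296/20827 (P = -2592*1/41654 = -1296/20827 ≈ -0.062227)
I = 555769791/20827 (I = 26685 - 1*(-1296/20827) = 26685 + 1296/20827 = 555769791/20827 ≈ 26685.)
z + I = 175113 + 555769791/20827 = 4202848242/20827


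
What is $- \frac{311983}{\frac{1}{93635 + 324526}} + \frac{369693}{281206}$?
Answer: $- \frac{36685888215925485}{281206} \approx -1.3046 \cdot 10^{11}$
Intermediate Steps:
$- \frac{311983}{\frac{1}{93635 + 324526}} + \frac{369693}{281206} = - \frac{311983}{\frac{1}{418161}} + 369693 \cdot \frac{1}{281206} = - 311983 \frac{1}{\frac{1}{418161}} + \frac{369693}{281206} = \left(-311983\right) 418161 + \frac{369693}{281206} = -130459123263 + \frac{369693}{281206} = - \frac{36685888215925485}{281206}$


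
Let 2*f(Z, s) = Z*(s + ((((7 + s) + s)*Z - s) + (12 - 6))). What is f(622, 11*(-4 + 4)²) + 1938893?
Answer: 3294853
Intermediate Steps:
f(Z, s) = Z*(6 + Z*(7 + 2*s))/2 (f(Z, s) = (Z*(s + ((((7 + s) + s)*Z - s) + (12 - 6))))/2 = (Z*(s + (((7 + 2*s)*Z - s) + 6)))/2 = (Z*(s + ((Z*(7 + 2*s) - s) + 6)))/2 = (Z*(s + ((-s + Z*(7 + 2*s)) + 6)))/2 = (Z*(s + (6 - s + Z*(7 + 2*s))))/2 = (Z*(6 + Z*(7 + 2*s)))/2 = Z*(6 + Z*(7 + 2*s))/2)
f(622, 11*(-4 + 4)²) + 1938893 = (½)*622*(6 + 7*622 + 2*622*(11*(-4 + 4)²)) + 1938893 = (½)*622*(6 + 4354 + 2*622*(11*0²)) + 1938893 = (½)*622*(6 + 4354 + 2*622*(11*0)) + 1938893 = (½)*622*(6 + 4354 + 2*622*0) + 1938893 = (½)*622*(6 + 4354 + 0) + 1938893 = (½)*622*4360 + 1938893 = 1355960 + 1938893 = 3294853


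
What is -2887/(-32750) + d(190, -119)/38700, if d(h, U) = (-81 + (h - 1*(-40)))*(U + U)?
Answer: -5248268/6337125 ≈ -0.82818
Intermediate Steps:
d(h, U) = 2*U*(-41 + h) (d(h, U) = (-81 + (h + 40))*(2*U) = (-81 + (40 + h))*(2*U) = (-41 + h)*(2*U) = 2*U*(-41 + h))
-2887/(-32750) + d(190, -119)/38700 = -2887/(-32750) + (2*(-119)*(-41 + 190))/38700 = -2887*(-1/32750) + (2*(-119)*149)*(1/38700) = 2887/32750 - 35462*1/38700 = 2887/32750 - 17731/19350 = -5248268/6337125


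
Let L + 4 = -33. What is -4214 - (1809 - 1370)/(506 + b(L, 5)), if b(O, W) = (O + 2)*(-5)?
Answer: -2870173/681 ≈ -4214.6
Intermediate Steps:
L = -37 (L = -4 - 33 = -37)
b(O, W) = -10 - 5*O (b(O, W) = (2 + O)*(-5) = -10 - 5*O)
-4214 - (1809 - 1370)/(506 + b(L, 5)) = -4214 - (1809 - 1370)/(506 + (-10 - 5*(-37))) = -4214 - 439/(506 + (-10 + 185)) = -4214 - 439/(506 + 175) = -4214 - 439/681 = -2870173/681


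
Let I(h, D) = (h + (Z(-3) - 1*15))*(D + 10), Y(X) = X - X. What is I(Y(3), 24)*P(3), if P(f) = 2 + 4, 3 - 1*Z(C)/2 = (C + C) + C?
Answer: 1836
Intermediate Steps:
Y(X) = 0
Z(C) = 6 - 6*C (Z(C) = 6 - 2*((C + C) + C) = 6 - 2*(2*C + C) = 6 - 6*C)
I(h, D) = (9 + h)*(10 + D) (I(h, D) = (h + ((6 - 6*(-3)) - 1*15))*(D + 10) = (h + ((6 + 18) - 15))*(10 + D) = (h + (24 - 15))*(10 + D) = (h + 9)*(10 + D) = (9 + h)*(10 + D))
P(f) = 6
I(Y(3), 24)*P(3) = (90 + 9*24 + 10*0 + 24*0)*6 = (90 + 216 + 0 + 0)*6 = 306*6 = 1836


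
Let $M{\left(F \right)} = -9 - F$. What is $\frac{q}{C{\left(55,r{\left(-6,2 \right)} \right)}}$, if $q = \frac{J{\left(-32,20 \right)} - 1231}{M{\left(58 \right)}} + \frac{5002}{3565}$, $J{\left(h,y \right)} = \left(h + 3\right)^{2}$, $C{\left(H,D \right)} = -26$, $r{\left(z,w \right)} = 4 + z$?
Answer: $- \frac{862742}{3105115} \approx -0.27785$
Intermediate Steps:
$J{\left(h,y \right)} = \left(3 + h\right)^{2}$
$q = \frac{1725484}{238855}$ ($q = \frac{\left(3 - 32\right)^{2} - 1231}{-9 - 58} + \frac{5002}{3565} = \frac{\left(-29\right)^{2} - 1231}{-9 - 58} + 5002 \cdot \frac{1}{3565} = \frac{841 - 1231}{-67} + \frac{5002}{3565} = \left(-390\right) \left(- \frac{1}{67}\right) + \frac{5002}{3565} = \frac{390}{67} + \frac{5002}{3565} = \frac{1725484}{238855} \approx 7.224$)
$\frac{q}{C{\left(55,r{\left(-6,2 \right)} \right)}} = \frac{1725484}{238855 \left(-26\right)} = \frac{1725484}{238855} \left(- \frac{1}{26}\right) = - \frac{862742}{3105115}$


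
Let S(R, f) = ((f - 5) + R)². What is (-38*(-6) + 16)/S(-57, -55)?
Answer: 244/13689 ≈ 0.017825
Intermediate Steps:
S(R, f) = (-5 + R + f)² (S(R, f) = ((-5 + f) + R)² = (-5 + R + f)²)
(-38*(-6) + 16)/S(-57, -55) = (-38*(-6) + 16)/((-5 - 57 - 55)²) = (228 + 16)/((-117)²) = 244/13689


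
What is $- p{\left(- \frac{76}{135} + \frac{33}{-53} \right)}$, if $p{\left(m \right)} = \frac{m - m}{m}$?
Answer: $0$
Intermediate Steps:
$p{\left(m \right)} = 0$ ($p{\left(m \right)} = \frac{0}{m} = 0$)
$- p{\left(- \frac{76}{135} + \frac{33}{-53} \right)} = \left(-1\right) 0 = 0$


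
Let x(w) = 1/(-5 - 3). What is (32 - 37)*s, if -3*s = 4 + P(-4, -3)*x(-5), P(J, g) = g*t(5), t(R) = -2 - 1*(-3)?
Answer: 175/24 ≈ 7.2917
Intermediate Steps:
t(R) = 1 (t(R) = -2 + 3 = 1)
P(J, g) = g (P(J, g) = g*1 = g)
x(w) = -⅛ (x(w) = 1/(-8) = -⅛)
s = -35/24 (s = -(4 - 3*(-⅛))/3 = -(4 + 3/8)/3 = -⅓*35/8 = -35/24 ≈ -1.4583)
(32 - 37)*s = (32 - 37)*(-35/24) = -5*(-35/24) = 175/24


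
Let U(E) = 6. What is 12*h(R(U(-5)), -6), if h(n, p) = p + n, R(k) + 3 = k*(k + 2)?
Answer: 468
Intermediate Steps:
R(k) = -3 + k*(2 + k) (R(k) = -3 + k*(k + 2) = -3 + k*(2 + k))
h(n, p) = n + p
12*h(R(U(-5)), -6) = 12*((-3 + 6² + 2*6) - 6) = 12*((-3 + 36 + 12) - 6) = 12*(45 - 6) = 12*39 = 468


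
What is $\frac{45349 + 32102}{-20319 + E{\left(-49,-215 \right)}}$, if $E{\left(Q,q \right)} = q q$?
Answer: $\frac{77451}{25906} \approx 2.9897$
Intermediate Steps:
$E{\left(Q,q \right)} = q^{2}$
$\frac{45349 + 32102}{-20319 + E{\left(-49,-215 \right)}} = \frac{45349 + 32102}{-20319 + \left(-215\right)^{2}} = \frac{77451}{-20319 + 46225} = \frac{77451}{25906}$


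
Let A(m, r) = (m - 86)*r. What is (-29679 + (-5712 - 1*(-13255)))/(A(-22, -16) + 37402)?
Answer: -11068/19565 ≈ -0.56570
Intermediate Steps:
A(m, r) = r*(-86 + m) (A(m, r) = (-86 + m)*r = r*(-86 + m))
(-29679 + (-5712 - 1*(-13255)))/(A(-22, -16) + 37402) = (-29679 + (-5712 - 1*(-13255)))/(-16*(-86 - 22) + 37402) = (-29679 + (-5712 + 13255))/(-16*(-108) + 37402) = (-29679 + 7543)/(1728 + 37402) = -22136/39130 = -22136*1/39130 = -11068/19565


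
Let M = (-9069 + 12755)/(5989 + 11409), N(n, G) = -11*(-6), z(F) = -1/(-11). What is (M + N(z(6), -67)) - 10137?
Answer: -87605786/8699 ≈ -10071.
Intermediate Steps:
z(F) = 1/11 (z(F) = -1*(-1/11) = 1/11)
N(n, G) = 66
M = 1843/8699 (M = 3686/17398 = 3686*(1/17398) = 1843/8699 ≈ 0.21186)
(M + N(z(6), -67)) - 10137 = (1843/8699 + 66) - 10137 = 575977/8699 - 10137 = -87605786/8699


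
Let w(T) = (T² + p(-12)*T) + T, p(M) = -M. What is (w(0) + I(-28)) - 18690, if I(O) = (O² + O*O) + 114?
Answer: -17008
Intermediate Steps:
I(O) = 114 + 2*O² (I(O) = (O² + O²) + 114 = 2*O² + 114 = 114 + 2*O²)
w(T) = T² + 13*T (w(T) = (T² + (-1*(-12))*T) + T = (T² + 12*T) + T = T² + 13*T)
(w(0) + I(-28)) - 18690 = (0*(13 + 0) + (114 + 2*(-28)²)) - 18690 = (0*13 + (114 + 2*784)) - 18690 = (0 + (114 + 1568)) - 18690 = (0 + 1682) - 18690 = 1682 - 18690 = -17008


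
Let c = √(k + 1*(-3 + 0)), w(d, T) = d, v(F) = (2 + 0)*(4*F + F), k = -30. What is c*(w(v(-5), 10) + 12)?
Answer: -38*I*√33 ≈ -218.29*I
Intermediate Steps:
v(F) = 10*F (v(F) = 2*(5*F) = 10*F)
c = I*√33 (c = √(-30 + 1*(-3 + 0)) = √(-30 + 1*(-3)) = √(-30 - 3) = √(-33) = I*√33 ≈ 5.7446*I)
c*(w(v(-5), 10) + 12) = (I*√33)*(10*(-5) + 12) = (I*√33)*(-50 + 12) = (I*√33)*(-38) = -38*I*√33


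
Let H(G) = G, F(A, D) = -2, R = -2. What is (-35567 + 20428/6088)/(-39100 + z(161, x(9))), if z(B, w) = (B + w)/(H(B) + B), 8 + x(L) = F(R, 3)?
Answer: 8714586587/9581027289 ≈ 0.90957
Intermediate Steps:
x(L) = -10 (x(L) = -8 - 2 = -10)
z(B, w) = (B + w)/(2*B) (z(B, w) = (B + w)/(B + B) = (B + w)/((2*B)) = (B + w)*(1/(2*B)) = (B + w)/(2*B))
(-35567 + 20428/6088)/(-39100 + z(161, x(9))) = (-35567 + 20428/6088)/(-39100 + (1/2)*(161 - 10)/161) = (-35567 + 20428*(1/6088))/(-39100 + (1/2)*(1/161)*151) = (-35567 + 5107/1522)/(-39100 + 151/322) = -54127867/(1522*(-12590049/322)) = -54127867/1522*(-322/12590049) = 8714586587/9581027289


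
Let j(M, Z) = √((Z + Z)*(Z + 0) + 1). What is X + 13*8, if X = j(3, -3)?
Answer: 104 + √19 ≈ 108.36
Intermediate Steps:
j(M, Z) = √(1 + 2*Z²) (j(M, Z) = √((2*Z)*Z + 1) = √(2*Z² + 1) = √(1 + 2*Z²))
X = √19 (X = √(1 + 2*(-3)²) = √(1 + 2*9) = √(1 + 18) = √19 ≈ 4.3589)
X + 13*8 = √19 + 13*8 = √19 + 104 = 104 + √19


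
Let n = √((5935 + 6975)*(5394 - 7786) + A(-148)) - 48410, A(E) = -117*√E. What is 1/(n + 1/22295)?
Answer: 22295/(-1079300949 + 22295*√26*√(-1187720 - 9*I*√37)) ≈ -2.0388e-5 + 2.3404e-6*I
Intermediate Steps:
n = -48410 + √(-30880720 - 234*I*√37) (n = √((5935 + 6975)*(5394 - 7786) - 234*I*√37) - 48410 = √(12910*(-2392) - 234*I*√37) - 48410 = √(-30880720 - 234*I*√37) - 48410 = -48410 + √(-30880720 - 234*I*√37) ≈ -48410.0 - 5557.0*I)
1/(n + 1/22295) = 1/((-48410 + √(-30880720 - 234*I*√37)) + 1/22295) = 1/(-1079300949/22295 + √(-30880720 - 234*I*√37))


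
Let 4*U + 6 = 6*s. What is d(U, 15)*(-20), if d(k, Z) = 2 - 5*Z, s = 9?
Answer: 1460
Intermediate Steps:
U = 12 (U = -3/2 + (6*9)/4 = -3/2 + (1/4)*54 = -3/2 + 27/2 = 12)
d(U, 15)*(-20) = (2 - 5*15)*(-20) = (2 - 75)*(-20) = -73*(-20) = 1460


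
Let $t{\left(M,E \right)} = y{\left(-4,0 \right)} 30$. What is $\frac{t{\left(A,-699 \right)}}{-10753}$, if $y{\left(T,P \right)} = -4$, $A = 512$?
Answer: $\frac{120}{10753} \approx 0.01116$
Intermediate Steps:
$t{\left(M,E \right)} = -120$ ($t{\left(M,E \right)} = \left(-4\right) 30 = -120$)
$\frac{t{\left(A,-699 \right)}}{-10753} = - \frac{120}{-10753} = \left(-120\right) \left(- \frac{1}{10753}\right) = \frac{120}{10753}$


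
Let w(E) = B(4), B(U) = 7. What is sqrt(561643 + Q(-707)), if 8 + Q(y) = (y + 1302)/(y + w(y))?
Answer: sqrt(56163415)/10 ≈ 749.42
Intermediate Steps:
w(E) = 7
Q(y) = -8 + (1302 + y)/(7 + y) (Q(y) = -8 + (y + 1302)/(y + 7) = -8 + (1302 + y)/(7 + y))
sqrt(561643 + Q(-707)) = sqrt(561643 + 7*(178 - 1*(-707))/(7 - 707)) = sqrt(561643 + 7*(178 + 707)/(-700)) = sqrt(561643 + 7*(-1/700)*885) = sqrt(561643 - 177/20) = sqrt(11232683/20) = sqrt(56163415)/10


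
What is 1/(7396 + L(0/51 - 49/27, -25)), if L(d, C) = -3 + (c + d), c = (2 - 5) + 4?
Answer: 27/199589 ≈ 0.00013528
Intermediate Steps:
c = 1 (c = -3 + 4 = 1)
L(d, C) = -2 + d (L(d, C) = -3 + (1 + d) = -2 + d)
1/(7396 + L(0/51 - 49/27, -25)) = 1/(7396 + (-2 + (0/51 - 49/27))) = 1/(7396 + (-2 + (0*(1/51) - 49*1/27))) = 1/(7396 + (-2 + (0 - 49/27))) = 1/(7396 + (-2 - 49/27)) = 1/(7396 - 103/27) = 1/(199589/27) = 27/199589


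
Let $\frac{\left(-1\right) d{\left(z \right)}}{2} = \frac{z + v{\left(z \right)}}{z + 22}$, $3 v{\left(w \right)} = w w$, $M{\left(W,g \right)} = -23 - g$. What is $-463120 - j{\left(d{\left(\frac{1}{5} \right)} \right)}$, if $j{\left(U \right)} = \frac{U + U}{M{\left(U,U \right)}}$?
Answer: $- \frac{17720360624}{38263} \approx -4.6312 \cdot 10^{5}$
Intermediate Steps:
$v{\left(w \right)} = \frac{w^{2}}{3}$ ($v{\left(w \right)} = \frac{w w}{3} = \frac{w^{2}}{3}$)
$d{\left(z \right)} = - \frac{2 \left(z + \frac{z^{2}}{3}\right)}{22 + z}$ ($d{\left(z \right)} = - 2 \frac{z + \frac{z^{2}}{3}}{z + 22} = - 2 \frac{z + \frac{z^{2}}{3}}{22 + z} = - \frac{2 \left(z + \frac{z^{2}}{3}\right)}{22 + z}$)
$j{\left(U \right)} = \frac{2 U}{-23 - U}$ ($j{\left(U \right)} = \frac{U + U}{-23 - U} = \frac{2 U}{-23 - U}$)
$-463120 - j{\left(d{\left(\frac{1}{5} \right)} \right)} = -463120 - - \frac{2 \frac{2 \left(-3 - \frac{1}{5}\right)}{3 \cdot 5 \left(22 + \frac{1}{5}\right)}}{23 + \frac{2 \left(-3 - \frac{1}{5}\right)}{3 \cdot 5 \left(22 + \frac{1}{5}\right)}} = -463120 - - \frac{2 \cdot \frac{2}{3} \cdot \frac{1}{5} \frac{1}{22 + \frac{1}{5}} \left(-3 - \frac{1}{5}\right)}{23 + \frac{2}{3} \cdot \frac{1}{5} \frac{1}{22 + \frac{1}{5}} \left(-3 - \frac{1}{5}\right)} = -463120 - - \frac{2 \cdot \frac{2}{3} \cdot \frac{1}{5} \frac{1}{\frac{111}{5}} \left(-3 - \frac{1}{5}\right)}{23 + \frac{2}{3} \cdot \frac{1}{5} \frac{1}{\frac{111}{5}} \left(-3 - \frac{1}{5}\right)} = -463120 - - \frac{2 \cdot \frac{2}{3} \cdot \frac{1}{5} \cdot \frac{5}{111} \left(- \frac{16}{5}\right)}{23 + \frac{2}{3} \cdot \frac{1}{5} \cdot \frac{5}{111} \left(- \frac{16}{5}\right)} = -463120 - \left(-2\right) \left(- \frac{32}{1665}\right) \frac{1}{23 - \frac{32}{1665}} = -463120 - \left(-2\right) \left(- \frac{32}{1665}\right) \frac{1}{\frac{38263}{1665}} = -463120 - \left(-2\right) \left(- \frac{32}{1665}\right) \frac{1665}{38263} = -463120 - \frac{64}{38263} = - \frac{17720360624}{38263}$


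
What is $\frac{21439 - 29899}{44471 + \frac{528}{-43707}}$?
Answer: $- \frac{13694860}{71988647} \approx -0.19024$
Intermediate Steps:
$\frac{21439 - 29899}{44471 + \frac{528}{-43707}} = - \frac{8460}{44471 + 528 \left(- \frac{1}{43707}\right)} = - \frac{8460}{44471 - \frac{176}{14569}} = - \frac{8460}{\frac{647897823}{14569}} = \left(-8460\right) \frac{14569}{647897823} = - \frac{13694860}{71988647}$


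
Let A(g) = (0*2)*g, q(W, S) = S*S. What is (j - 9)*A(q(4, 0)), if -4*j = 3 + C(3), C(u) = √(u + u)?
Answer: 0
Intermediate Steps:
q(W, S) = S²
A(g) = 0 (A(g) = 0*g = 0)
C(u) = √2*√u (C(u) = √(2*u) = √2*√u)
j = -¾ - √6/4 (j = -(3 + √2*√3)/4 = -(3 + √6)/4 = -¾ - √6/4 ≈ -1.3624)
(j - 9)*A(q(4, 0)) = ((-¾ - √6/4) - 9)*0 = (-39/4 - √6/4)*0 = 0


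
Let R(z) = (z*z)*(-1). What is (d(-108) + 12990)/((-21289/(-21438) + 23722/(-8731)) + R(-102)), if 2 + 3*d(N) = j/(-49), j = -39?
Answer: -119135191436946/95436968264561 ≈ -1.2483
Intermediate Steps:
R(z) = -z**2 (R(z) = z**2*(-1) = -z**2)
d(N) = -59/147 (d(N) = -2/3 + (-39/(-49))/3 = -2/3 + (-39*(-1/49))/3 = -2/3 + (1/3)*(39/49) = -2/3 + 13/49 = -59/147)
(d(-108) + 12990)/((-21289/(-21438) + 23722/(-8731)) + R(-102)) = (-59/147 + 12990)/((-21289/(-21438) + 23722/(-8731)) - 1*(-102)**2) = 1909471/(147*((-21289*(-1/21438) + 23722*(-1/8731)) - 1*10404)) = 1909471/(147*((21289/21438 - 23722/8731) - 10404)) = 1909471/(147*(-322677977/187175178 - 10404)) = 1909471/(147*(-1947693229889/187175178)) = (1909471/147)*(-187175178/1947693229889) = -119135191436946/95436968264561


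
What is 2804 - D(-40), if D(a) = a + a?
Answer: 2884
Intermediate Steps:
D(a) = 2*a
2804 - D(-40) = 2804 - 2*(-40) = 2804 - 1*(-80) = 2804 + 80 = 2884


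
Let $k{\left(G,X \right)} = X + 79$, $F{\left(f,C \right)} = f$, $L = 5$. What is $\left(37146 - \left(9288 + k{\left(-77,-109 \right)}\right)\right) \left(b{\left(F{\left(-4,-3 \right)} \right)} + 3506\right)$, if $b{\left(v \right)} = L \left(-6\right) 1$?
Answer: $96938688$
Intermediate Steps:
$k{\left(G,X \right)} = 79 + X$
$b{\left(v \right)} = -30$ ($b{\left(v \right)} = 5 \left(-6\right) 1 = \left(-30\right) 1 = -30$)
$\left(37146 - \left(9288 + k{\left(-77,-109 \right)}\right)\right) \left(b{\left(F{\left(-4,-3 \right)} \right)} + 3506\right) = \left(37146 - 9258\right) \left(-30 + 3506\right) = \left(37146 - 9258\right) 3476 = 27888 \cdot 3476 = 96938688$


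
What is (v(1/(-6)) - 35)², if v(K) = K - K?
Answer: 1225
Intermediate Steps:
v(K) = 0
(v(1/(-6)) - 35)² = (0 - 35)² = (-35)² = 1225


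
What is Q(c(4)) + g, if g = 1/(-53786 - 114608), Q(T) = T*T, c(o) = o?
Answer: 2694303/168394 ≈ 16.000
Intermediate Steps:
Q(T) = T²
g = -1/168394 (g = 1/(-168394) = -1/168394 ≈ -5.9385e-6)
Q(c(4)) + g = 4² - 1/168394 = 16 - 1/168394 = 2694303/168394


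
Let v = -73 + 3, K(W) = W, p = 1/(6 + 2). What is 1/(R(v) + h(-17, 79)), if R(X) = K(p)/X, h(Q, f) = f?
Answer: 560/44239 ≈ 0.012659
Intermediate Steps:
p = 1/8 ≈ 0.12500
v = -70
R(X) = 1/(8*X)
1/(R(v) + h(-17, 79)) = 1/((1/8)/(-70) + 79) = 1/((1/8)*(-1/70) + 79) = 1/(-1/560 + 79) = 1/(44239/560) = 560/44239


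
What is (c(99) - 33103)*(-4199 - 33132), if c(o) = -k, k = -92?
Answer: 1232333641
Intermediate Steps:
c(o) = 92 (c(o) = -1*(-92) = 92)
(c(99) - 33103)*(-4199 - 33132) = (92 - 33103)*(-4199 - 33132) = -33011*(-37331) = 1232333641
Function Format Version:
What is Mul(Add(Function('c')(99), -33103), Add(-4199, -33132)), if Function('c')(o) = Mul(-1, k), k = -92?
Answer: 1232333641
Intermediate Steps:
Function('c')(o) = 92 (Function('c')(o) = Mul(-1, -92) = 92)
Mul(Add(Function('c')(99), -33103), Add(-4199, -33132)) = Mul(Add(92, -33103), Add(-4199, -33132)) = Mul(-33011, -37331) = 1232333641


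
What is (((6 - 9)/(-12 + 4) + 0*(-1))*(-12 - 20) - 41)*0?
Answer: 0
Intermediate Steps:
(((6 - 9)/(-12 + 4) + 0*(-1))*(-12 - 20) - 41)*0 = ((-3/(-8) + 0)*(-32) - 41)*0 = ((-3*(-⅛) + 0)*(-32) - 41)*0 = ((3/8 + 0)*(-32) - 41)*0 = ((3/8)*(-32) - 41)*0 = (-12 - 41)*0 = -53*0 = 0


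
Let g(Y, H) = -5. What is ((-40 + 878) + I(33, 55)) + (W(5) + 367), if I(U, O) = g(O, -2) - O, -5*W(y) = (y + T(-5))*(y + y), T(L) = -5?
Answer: 1145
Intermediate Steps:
W(y) = -2*y*(-5 + y)/5 (W(y) = -(y - 5)*(y + y)/5 = -(-5 + y)*2*y/5 = -2*y*(-5 + y)/5)
I(U, O) = -5 - O
((-40 + 878) + I(33, 55)) + (W(5) + 367) = ((-40 + 878) + (-5 - 1*55)) + ((⅖)*5*(5 - 1*5) + 367) = (838 + (-5 - 55)) + ((⅖)*5*(5 - 5) + 367) = (838 - 60) + ((⅖)*5*0 + 367) = 778 + (0 + 367) = 778 + 367 = 1145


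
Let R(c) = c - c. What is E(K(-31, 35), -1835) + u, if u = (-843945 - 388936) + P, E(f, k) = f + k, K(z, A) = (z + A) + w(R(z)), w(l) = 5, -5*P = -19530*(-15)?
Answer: -1293297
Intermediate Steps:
R(c) = 0
P = -58590 (P = -(-3906)*(-15) = -1/5*292950 = -58590)
K(z, A) = 5 + A + z (K(z, A) = (z + A) + 5 = (A + z) + 5 = 5 + A + z)
u = -1291471 (u = (-843945 - 388936) - 58590 = -1232881 - 58590 = -1291471)
E(K(-31, 35), -1835) + u = ((5 + 35 - 31) - 1835) - 1291471 = (9 - 1835) - 1291471 = -1826 - 1291471 = -1293297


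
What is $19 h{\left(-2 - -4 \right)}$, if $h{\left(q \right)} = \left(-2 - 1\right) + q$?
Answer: $-19$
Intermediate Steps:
$h{\left(q \right)} = -3 + q$
$19 h{\left(-2 - -4 \right)} = 19 \left(-3 - -2\right) = 19 \left(-3 + \left(-2 + 4\right)\right) = 19 \left(-3 + 2\right) = 19 \left(-1\right) = -19$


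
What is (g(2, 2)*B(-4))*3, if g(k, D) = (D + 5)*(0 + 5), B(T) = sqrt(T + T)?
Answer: 210*I*sqrt(2) ≈ 296.98*I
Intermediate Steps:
B(T) = sqrt(2)*sqrt(T) (B(T) = sqrt(2*T) = sqrt(2)*sqrt(T))
g(k, D) = 25 + 5*D (g(k, D) = (5 + D)*5 = 25 + 5*D)
(g(2, 2)*B(-4))*3 = ((25 + 5*2)*(sqrt(2)*sqrt(-4)))*3 = ((25 + 10)*(sqrt(2)*(2*I)))*3 = (35*(2*I*sqrt(2)))*3 = (70*I*sqrt(2))*3 = 210*I*sqrt(2)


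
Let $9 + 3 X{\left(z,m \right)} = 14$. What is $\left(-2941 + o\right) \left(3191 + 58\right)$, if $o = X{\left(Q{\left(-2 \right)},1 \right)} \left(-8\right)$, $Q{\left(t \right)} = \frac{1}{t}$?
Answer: $-9598629$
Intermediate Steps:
$X{\left(z,m \right)} = \frac{5}{3}$ ($X{\left(z,m \right)} = -3 + \frac{1}{3} \cdot 14 = -3 + \frac{14}{3} = \frac{5}{3}$)
$o = - \frac{40}{3}$ ($o = \frac{5}{3} \left(-8\right) = - \frac{40}{3} \approx -13.333$)
$\left(-2941 + o\right) \left(3191 + 58\right) = \left(-2941 - \frac{40}{3}\right) \left(3191 + 58\right) = \left(- \frac{8863}{3}\right) 3249 = -9598629$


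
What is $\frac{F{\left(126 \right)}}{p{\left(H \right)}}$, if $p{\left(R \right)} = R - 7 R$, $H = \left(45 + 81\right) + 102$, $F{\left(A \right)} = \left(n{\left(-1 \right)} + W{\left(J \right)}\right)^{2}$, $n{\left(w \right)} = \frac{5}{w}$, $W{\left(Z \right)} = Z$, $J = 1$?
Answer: $- \frac{2}{171} \approx -0.011696$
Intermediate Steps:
$F{\left(A \right)} = 16$ ($F{\left(A \right)} = \left(\frac{5}{-1} + 1\right)^{2} = \left(5 \left(-1\right) + 1\right)^{2} = \left(-5 + 1\right)^{2} = \left(-4\right)^{2} = 16$)
$H = 228$ ($H = 126 + 102 = 228$)
$p{\left(R \right)} = - 6 R$
$\frac{F{\left(126 \right)}}{p{\left(H \right)}} = \frac{16}{\left(-6\right) 228} = \frac{16}{-1368} = 16 \left(- \frac{1}{1368}\right) = - \frac{2}{171}$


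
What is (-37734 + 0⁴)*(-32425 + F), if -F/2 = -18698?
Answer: -187575714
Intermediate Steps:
F = 37396 (F = -2*(-18698) = 37396)
(-37734 + 0⁴)*(-32425 + F) = (-37734 + 0⁴)*(-32425 + 37396) = (-37734 + 0)*4971 = -37734*4971 = -187575714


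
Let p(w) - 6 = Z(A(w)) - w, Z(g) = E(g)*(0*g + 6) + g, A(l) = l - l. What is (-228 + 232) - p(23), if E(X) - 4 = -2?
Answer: 9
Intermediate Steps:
E(X) = 2 (E(X) = 4 - 2 = 2)
A(l) = 0
Z(g) = 12 + g (Z(g) = 2*(0*g + 6) + g = 2*(0 + 6) + g = 2*6 + g = 12 + g)
p(w) = 18 - w (p(w) = 6 + ((12 + 0) - w) = 6 + (12 - w) = 18 - w)
(-228 + 232) - p(23) = (-228 + 232) - (18 - 1*23) = 4 - (18 - 23) = 4 - 1*(-5) = 4 + 5 = 9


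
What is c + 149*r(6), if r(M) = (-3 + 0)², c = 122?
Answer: 1463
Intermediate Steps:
r(M) = 9 (r(M) = (-3)² = 9)
c + 149*r(6) = 122 + 149*9 = 122 + 1341 = 1463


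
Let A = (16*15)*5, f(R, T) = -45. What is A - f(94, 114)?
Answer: 1245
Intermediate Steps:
A = 1200 (A = 240*5 = 1200)
A - f(94, 114) = 1200 - 1*(-45) = 1200 + 45 = 1245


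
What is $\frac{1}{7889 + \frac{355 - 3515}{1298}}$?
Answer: $\frac{649}{5118381} \approx 0.0001268$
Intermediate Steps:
$\frac{1}{7889 + \frac{355 - 3515}{1298}} = \frac{1}{7889 + \left(355 - 3515\right) \frac{1}{1298}} = \frac{1}{7889 - \frac{1580}{649}} = \frac{1}{\frac{5118381}{649}} = \frac{649}{5118381}$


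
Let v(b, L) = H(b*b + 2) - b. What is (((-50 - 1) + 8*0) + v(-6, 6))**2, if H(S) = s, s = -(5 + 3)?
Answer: 2809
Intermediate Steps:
s = -8 (s = -1*8 = -8)
H(S) = -8
v(b, L) = -8 - b
(((-50 - 1) + 8*0) + v(-6, 6))**2 = (((-50 - 1) + 8*0) + (-8 - 1*(-6)))**2 = ((-51 + 0) + (-8 + 6))**2 = (-51 - 2)**2 = (-53)**2 = 2809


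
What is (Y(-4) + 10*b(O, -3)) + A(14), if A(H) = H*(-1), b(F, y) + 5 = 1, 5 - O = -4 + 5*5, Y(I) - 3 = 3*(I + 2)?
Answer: -57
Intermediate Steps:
Y(I) = 9 + 3*I (Y(I) = 3 + 3*(I + 2) = 3 + 3*(2 + I) = 3 + (6 + 3*I) = 9 + 3*I)
O = -16 (O = 5 - (-4 + 5*5) = 5 - (-4 + 25) = 5 - 1*21 = 5 - 21 = -16)
b(F, y) = -4 (b(F, y) = -5 + 1 = -4)
A(H) = -H
(Y(-4) + 10*b(O, -3)) + A(14) = ((9 + 3*(-4)) + 10*(-4)) - 1*14 = ((9 - 12) - 40) - 14 = (-3 - 40) - 14 = -43 - 14 = -57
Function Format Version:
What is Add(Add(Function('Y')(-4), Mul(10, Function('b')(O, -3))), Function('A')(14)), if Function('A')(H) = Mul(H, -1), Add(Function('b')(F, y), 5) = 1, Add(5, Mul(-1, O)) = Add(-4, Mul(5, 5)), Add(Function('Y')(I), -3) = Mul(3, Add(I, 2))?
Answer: -57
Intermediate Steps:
Function('Y')(I) = Add(9, Mul(3, I)) (Function('Y')(I) = Add(3, Mul(3, Add(I, 2))) = Add(3, Mul(3, Add(2, I))) = Add(3, Add(6, Mul(3, I))) = Add(9, Mul(3, I)))
O = -16 (O = Add(5, Mul(-1, Add(-4, Mul(5, 5)))) = Add(5, Mul(-1, Add(-4, 25))) = Add(5, Mul(-1, 21)) = Add(5, -21) = -16)
Function('b')(F, y) = -4 (Function('b')(F, y) = Add(-5, 1) = -4)
Function('A')(H) = Mul(-1, H)
Add(Add(Function('Y')(-4), Mul(10, Function('b')(O, -3))), Function('A')(14)) = Add(Add(Add(9, Mul(3, -4)), Mul(10, -4)), Mul(-1, 14)) = Add(Add(Add(9, -12), -40), -14) = Add(Add(-3, -40), -14) = Add(-43, -14) = -57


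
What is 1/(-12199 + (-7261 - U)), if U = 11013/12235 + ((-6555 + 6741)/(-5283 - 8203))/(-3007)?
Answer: -8002558685/155736995330728 ≈ -5.1385e-5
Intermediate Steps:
U = 7203320628/8002558685 (U = 11013*(1/12235) + (186/(-13486))*(-1/3007) = 11013/12235 + (186*(-1/13486))*(-1/3007) = 11013/12235 - 93/6743*(-1/3007) = 11013/12235 + 3/654071 = 7203320628/8002558685 ≈ 0.90013)
1/(-12199 + (-7261 - U)) = 1/(-12199 + (-7261 - 1*7203320628/8002558685)) = 1/(-12199 + (-7261 - 7203320628/8002558685)) = 1/(-12199 - 58113781932413/8002558685) = 1/(-155736995330728/8002558685) = -8002558685/155736995330728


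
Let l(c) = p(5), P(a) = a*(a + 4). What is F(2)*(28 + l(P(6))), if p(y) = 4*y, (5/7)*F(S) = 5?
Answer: 336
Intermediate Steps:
F(S) = 7 (F(S) = (7/5)*5 = 7)
P(a) = a*(4 + a)
l(c) = 20 (l(c) = 4*5 = 20)
F(2)*(28 + l(P(6))) = 7*(28 + 20) = 7*48 = 336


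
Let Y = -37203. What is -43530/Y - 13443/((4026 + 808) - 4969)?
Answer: 56221831/558045 ≈ 100.75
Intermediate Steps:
-43530/Y - 13443/((4026 + 808) - 4969) = -43530/(-37203) - 13443/((4026 + 808) - 4969) = -43530*(-1/37203) - 13443/(4834 - 4969) = 14510/12401 - 13443/(-135) = 14510/12401 - 13443*(-1/135) = 14510/12401 + 4481/45 = 56221831/558045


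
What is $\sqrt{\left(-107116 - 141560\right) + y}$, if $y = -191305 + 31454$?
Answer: $i \sqrt{408527} \approx 639.16 i$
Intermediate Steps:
$y = -159851$
$\sqrt{\left(-107116 - 141560\right) + y} = \sqrt{\left(-107116 - 141560\right) - 159851} = \sqrt{-248676 - 159851} = \sqrt{-408527} = i \sqrt{408527}$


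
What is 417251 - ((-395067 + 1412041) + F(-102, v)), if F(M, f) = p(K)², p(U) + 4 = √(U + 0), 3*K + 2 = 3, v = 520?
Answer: -1799218/3 + 8*√3/3 ≈ -5.9974e+5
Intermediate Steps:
K = ⅓ (K = -⅔ + (⅓)*3 = -⅔ + 1 = ⅓ ≈ 0.33333)
p(U) = -4 + √U (p(U) = -4 + √(U + 0) = -4 + √U)
F(M, f) = (-4 + √3/3)² (F(M, f) = (-4 + √(⅓))² = (-4 + √3/3)²)
417251 - ((-395067 + 1412041) + F(-102, v)) = 417251 - ((-395067 + 1412041) + (12 - √3)²/9) = 417251 - (1016974 + (12 - √3)²/9) = 417251 + (-1016974 - (12 - √3)²/9) = -599723 - (12 - √3)²/9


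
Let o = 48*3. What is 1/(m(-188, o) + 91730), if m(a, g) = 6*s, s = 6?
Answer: 1/91766 ≈ 1.0897e-5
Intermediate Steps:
o = 144
m(a, g) = 36 (m(a, g) = 6*6 = 36)
1/(m(-188, o) + 91730) = 1/(36 + 91730) = 1/91766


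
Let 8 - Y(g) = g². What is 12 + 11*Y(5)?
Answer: -175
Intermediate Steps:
Y(g) = 8 - g²
12 + 11*Y(5) = 12 + 11*(8 - 1*5²) = 12 + 11*(8 - 1*25) = 12 + 11*(8 - 25) = 12 + 11*(-17) = 12 - 187 = -175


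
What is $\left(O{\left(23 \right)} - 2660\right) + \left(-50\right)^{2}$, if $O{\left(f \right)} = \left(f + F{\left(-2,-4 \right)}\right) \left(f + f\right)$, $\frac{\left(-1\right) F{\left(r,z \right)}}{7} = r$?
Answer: $1542$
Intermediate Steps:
$F{\left(r,z \right)} = - 7 r$
$O{\left(f \right)} = 2 f \left(14 + f\right)$ ($O{\left(f \right)} = \left(f - -14\right) \left(f + f\right) = \left(f + 14\right) 2 f = \left(14 + f\right) 2 f = 2 f \left(14 + f\right)$)
$\left(O{\left(23 \right)} - 2660\right) + \left(-50\right)^{2} = \left(2 \cdot 23 \left(14 + 23\right) - 2660\right) + \left(-50\right)^{2} = \left(2 \cdot 23 \cdot 37 - 2660\right) + 2500 = \left(1702 - 2660\right) + 2500 = -958 + 2500 = 1542$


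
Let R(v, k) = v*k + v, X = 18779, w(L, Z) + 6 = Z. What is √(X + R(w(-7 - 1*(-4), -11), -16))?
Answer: √19034 ≈ 137.96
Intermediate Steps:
w(L, Z) = -6 + Z
R(v, k) = v + k*v (R(v, k) = k*v + v = v + k*v)
√(X + R(w(-7 - 1*(-4), -11), -16)) = √(18779 + (-6 - 11)*(1 - 16)) = √(18779 - 17*(-15)) = √(18779 + 255) = √19034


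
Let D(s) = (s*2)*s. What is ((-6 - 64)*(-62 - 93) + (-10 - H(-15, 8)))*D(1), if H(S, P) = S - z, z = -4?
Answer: 21702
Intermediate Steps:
D(s) = 2*s² (D(s) = (2*s)*s = 2*s²)
H(S, P) = 4 + S (H(S, P) = S - 1*(-4) = S + 4 = 4 + S)
((-6 - 64)*(-62 - 93) + (-10 - H(-15, 8)))*D(1) = ((-6 - 64)*(-62 - 93) + (-10 - (4 - 15)))*(2*1²) = (-70*(-155) + (-10 - 1*(-11)))*(2*1) = (10850 + (-10 + 11))*2 = (10850 + 1)*2 = 10851*2 = 21702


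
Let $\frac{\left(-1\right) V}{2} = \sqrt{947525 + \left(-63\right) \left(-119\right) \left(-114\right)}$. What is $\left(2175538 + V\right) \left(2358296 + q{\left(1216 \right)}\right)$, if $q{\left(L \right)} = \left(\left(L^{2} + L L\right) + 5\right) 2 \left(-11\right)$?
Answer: $-136412058690764 + 125405356 \sqrt{92867} \approx -1.3637 \cdot 10^{14}$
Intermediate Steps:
$V = - 2 \sqrt{92867}$ ($V = - 2 \sqrt{947525 + \left(-63\right) \left(-119\right) \left(-114\right)} = - 2 \sqrt{947525 + 7497 \left(-114\right)} = - 2 \sqrt{947525 - 854658} = - 2 \sqrt{92867} \approx -609.48$)
$q{\left(L \right)} = -110 - 44 L^{2}$ ($q{\left(L \right)} = \left(\left(L^{2} + L^{2}\right) + 5\right) 2 \left(-11\right) = \left(2 L^{2} + 5\right) 2 \left(-11\right) = \left(5 + 2 L^{2}\right) 2 \left(-11\right) = \left(10 + 4 L^{2}\right) \left(-11\right) = -110 - 44 L^{2}$)
$\left(2175538 + V\right) \left(2358296 + q{\left(1216 \right)}\right) = \left(2175538 - 2 \sqrt{92867}\right) \left(2358296 - \left(110 + 44 \cdot 1216^{2}\right)\right) = \left(2175538 - 2 \sqrt{92867}\right) \left(2358296 - 65060974\right) = \left(2175538 - 2 \sqrt{92867}\right) \left(-62702678\right) = -136412058690764 + 125405356 \sqrt{92867}$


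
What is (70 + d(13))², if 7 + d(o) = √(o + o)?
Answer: (63 + √26)² ≈ 4637.5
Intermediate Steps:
d(o) = -7 + √2*√o (d(o) = -7 + √(o + o) = -7 + √(2*o) = -7 + √2*√o)
(70 + d(13))² = (70 + (-7 + √2*√13))² = (70 + (-7 + √26))² = (63 + √26)²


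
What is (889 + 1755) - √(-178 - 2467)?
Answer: 2644 - 23*I*√5 ≈ 2644.0 - 51.43*I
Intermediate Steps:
(889 + 1755) - √(-178 - 2467) = 2644 - √(-2645) = 2644 - 23*I*√5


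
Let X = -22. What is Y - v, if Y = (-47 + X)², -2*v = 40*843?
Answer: 21621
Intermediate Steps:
v = -16860 (v = -20*843 = -½*33720 = -16860)
Y = 4761 (Y = (-47 - 22)² = (-69)² = 4761)
Y - v = 4761 - 1*(-16860) = 4761 + 16860 = 21621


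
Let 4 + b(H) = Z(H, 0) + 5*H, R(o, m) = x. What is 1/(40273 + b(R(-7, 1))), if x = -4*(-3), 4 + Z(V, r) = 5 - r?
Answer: 1/40330 ≈ 2.4795e-5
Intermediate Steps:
Z(V, r) = 1 - r (Z(V, r) = -4 + (5 - r) = 1 - r)
x = 12
R(o, m) = 12
b(H) = -3 + 5*H (b(H) = -4 + ((1 - 1*0) + 5*H) = -4 + ((1 + 0) + 5*H) = -4 + (1 + 5*H) = -3 + 5*H)
1/(40273 + b(R(-7, 1))) = 1/(40273 + (-3 + 5*12)) = 1/(40273 + (-3 + 60)) = 1/(40273 + 57) = 1/40330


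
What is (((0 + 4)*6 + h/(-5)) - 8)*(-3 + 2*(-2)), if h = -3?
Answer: -581/5 ≈ -116.20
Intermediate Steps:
(((0 + 4)*6 + h/(-5)) - 8)*(-3 + 2*(-2)) = (((0 + 4)*6 - 3/(-5)) - 8)*(-3 + 2*(-2)) = ((4*6 - 3*(-⅕)) - 8)*(-3 - 4) = ((24 + ⅗) - 8)*(-7) = (123/5 - 8)*(-7) = (83/5)*(-7) = -581/5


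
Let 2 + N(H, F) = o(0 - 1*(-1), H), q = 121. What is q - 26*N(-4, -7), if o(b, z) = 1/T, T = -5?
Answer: 891/5 ≈ 178.20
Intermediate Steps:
o(b, z) = -1/5 (o(b, z) = 1/(-5) = -1/5)
N(H, F) = -11/5 (N(H, F) = -2 - 1/5 = -11/5)
q - 26*N(-4, -7) = 121 - 26*(-11/5) = 121 + 286/5 = 891/5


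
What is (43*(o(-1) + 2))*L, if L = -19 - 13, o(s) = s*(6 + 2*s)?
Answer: 2752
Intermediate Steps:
L = -32
(43*(o(-1) + 2))*L = (43*(2*(-1)*(3 - 1) + 2))*(-32) = (43*(2*(-1)*2 + 2))*(-32) = (43*(-4 + 2))*(-32) = (43*(-2))*(-32) = -86*(-32) = 2752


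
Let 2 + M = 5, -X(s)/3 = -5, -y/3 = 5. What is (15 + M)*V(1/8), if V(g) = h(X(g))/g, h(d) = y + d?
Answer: 0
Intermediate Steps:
y = -15 (y = -3*5 = -15)
X(s) = 15 (X(s) = -3*(-5) = 15)
h(d) = -15 + d
M = 3 (M = -2 + 5 = 3)
V(g) = 0 (V(g) = (-15 + 15)/g = 0/g = 0)
(15 + M)*V(1/8) = (15 + 3)*0 = 18*0 = 0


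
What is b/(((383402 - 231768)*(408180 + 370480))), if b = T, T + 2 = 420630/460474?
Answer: -35737/3883484129502040 ≈ -9.2023e-12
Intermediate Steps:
T = -35737/32891 (T = -2 + 420630/460474 = -2 + 420630*(1/460474) = -2 + 30045/32891 = -35737/32891 ≈ -1.0865)
b = -35737/32891 ≈ -1.0865
b/(((383402 - 231768)*(408180 + 370480))) = -35737*1/((383402 - 231768)*(408180 + 370480))/32891 = -35737/(32891*(151634*778660)) = -35737/32891/118071330440 = -35737/32891*1/118071330440 = -35737/3883484129502040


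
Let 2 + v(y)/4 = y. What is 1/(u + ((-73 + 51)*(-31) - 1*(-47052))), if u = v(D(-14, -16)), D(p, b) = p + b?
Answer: 1/47606 ≈ 2.1006e-5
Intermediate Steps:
D(p, b) = b + p
v(y) = -8 + 4*y
u = -128 (u = -8 + 4*(-16 - 14) = -8 + 4*(-30) = -8 - 120 = -128)
1/(u + ((-73 + 51)*(-31) - 1*(-47052))) = 1/(-128 + ((-73 + 51)*(-31) - 1*(-47052))) = 1/(-128 + (-22*(-31) + 47052)) = 1/(-128 + (682 + 47052)) = 1/(-128 + 47734) = 1/47606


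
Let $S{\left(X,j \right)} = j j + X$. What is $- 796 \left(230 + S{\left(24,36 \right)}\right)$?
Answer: $-1233800$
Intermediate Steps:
$S{\left(X,j \right)} = X + j^{2}$ ($S{\left(X,j \right)} = j^{2} + X = X + j^{2}$)
$- 796 \left(230 + S{\left(24,36 \right)}\right) = - 796 \left(230 + \left(24 + 36^{2}\right)\right) = - 796 \left(230 + \left(24 + 1296\right)\right) = - 796 \left(230 + 1320\right) = \left(-796\right) 1550 = -1233800$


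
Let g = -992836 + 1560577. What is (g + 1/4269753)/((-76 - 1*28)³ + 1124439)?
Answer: -2424113837974/1814645025 ≈ -1335.9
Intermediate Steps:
g = 567741
(g + 1/4269753)/((-76 - 1*28)³ + 1124439) = (567741 + 1/4269753)/((-76 - 1*28)³ + 1124439) = (567741 + 1/4269753)/((-76 - 28)³ + 1124439) = 2424113837974/(4269753*((-104)³ + 1124439)) = 2424113837974/(4269753*(-1124864 + 1124439)) = (2424113837974/4269753)/(-425) = (2424113837974/4269753)*(-1/425) = -2424113837974/1814645025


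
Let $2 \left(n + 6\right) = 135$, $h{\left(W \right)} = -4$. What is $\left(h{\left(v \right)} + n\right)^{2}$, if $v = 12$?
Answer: $\frac{13225}{4} \approx 3306.3$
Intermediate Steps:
$n = \frac{123}{2}$ ($n = -6 + \frac{1}{2} \cdot 135 = -6 + \frac{135}{2} = \frac{123}{2} \approx 61.5$)
$\left(h{\left(v \right)} + n\right)^{2} = \left(-4 + \frac{123}{2}\right)^{2} = \left(\frac{115}{2}\right)^{2} = \frac{13225}{4}$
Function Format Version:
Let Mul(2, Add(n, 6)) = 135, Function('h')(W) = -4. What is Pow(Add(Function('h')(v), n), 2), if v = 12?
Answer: Rational(13225, 4) ≈ 3306.3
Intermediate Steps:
n = Rational(123, 2) (n = Add(-6, Mul(Rational(1, 2), 135)) = Add(-6, Rational(135, 2)) = Rational(123, 2) ≈ 61.500)
Pow(Add(Function('h')(v), n), 2) = Pow(Add(-4, Rational(123, 2)), 2) = Pow(Rational(115, 2), 2) = Rational(13225, 4)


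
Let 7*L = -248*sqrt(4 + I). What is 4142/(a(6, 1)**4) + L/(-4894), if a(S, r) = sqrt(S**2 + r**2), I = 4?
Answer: 4142/1369 + 248*sqrt(2)/17129 ≈ 3.0460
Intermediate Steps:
L = -496*sqrt(2)/7 (L = (-248*sqrt(4 + 4))/7 = (-496*sqrt(2))/7 = -496*sqrt(2)/7 ≈ -100.21)
4142/(a(6, 1)**4) + L/(-4894) = 4142/((sqrt(6**2 + 1**2))**4) - 496*sqrt(2)/7/(-4894) = 4142/((sqrt(36 + 1))**4) - 496*sqrt(2)/7*(-1/4894) = 4142/((sqrt(37))**4) + 248*sqrt(2)/17129 = 4142/1369 + 248*sqrt(2)/17129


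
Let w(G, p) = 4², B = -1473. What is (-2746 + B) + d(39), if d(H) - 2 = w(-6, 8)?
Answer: -4201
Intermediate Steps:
w(G, p) = 16
d(H) = 18 (d(H) = 2 + 16 = 18)
(-2746 + B) + d(39) = (-2746 - 1473) + 18 = -4219 + 18 = -4201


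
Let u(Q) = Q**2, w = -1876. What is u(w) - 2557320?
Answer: 962056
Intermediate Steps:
u(w) - 2557320 = (-1876)**2 - 2557320 = 3519376 - 2557320 = 962056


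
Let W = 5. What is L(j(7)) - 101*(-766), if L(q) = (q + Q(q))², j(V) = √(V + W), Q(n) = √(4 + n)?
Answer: 77366 + (2*√3 + √2*√(2 + √3))² ≈ 77404.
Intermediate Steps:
j(V) = √(5 + V) (j(V) = √(V + 5) = √(5 + V))
L(q) = (q + √(4 + q))²
L(j(7)) - 101*(-766) = (√(5 + 7) + √(4 + √(5 + 7)))² - 101*(-766) = (√12 + √(4 + √12))² + 77366 = (2*√3 + √(4 + 2*√3))² + 77366 = (√(4 + 2*√3) + 2*√3)² + 77366 = 77366 + (√(4 + 2*√3) + 2*√3)²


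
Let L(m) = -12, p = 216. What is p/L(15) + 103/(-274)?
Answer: -5035/274 ≈ -18.376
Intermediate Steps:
p/L(15) + 103/(-274) = 216/(-12) + 103/(-274) = 216*(-1/12) + 103*(-1/274) = -18 - 103/274 = -5035/274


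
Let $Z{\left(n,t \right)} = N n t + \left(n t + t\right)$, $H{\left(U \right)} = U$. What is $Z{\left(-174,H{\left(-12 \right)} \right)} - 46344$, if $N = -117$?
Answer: $-288564$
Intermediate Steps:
$Z{\left(n,t \right)} = t - 116 n t$ ($Z{\left(n,t \right)} = - 117 n t + \left(n t + t\right) = - 117 n t + \left(t + n t\right) = t - 116 n t$)
$Z{\left(-174,H{\left(-12 \right)} \right)} - 46344 = - 12 \left(1 - -20184\right) - 46344 = - 12 \left(1 + 20184\right) - 46344 = \left(-12\right) 20185 - 46344 = -242220 - 46344 = -288564$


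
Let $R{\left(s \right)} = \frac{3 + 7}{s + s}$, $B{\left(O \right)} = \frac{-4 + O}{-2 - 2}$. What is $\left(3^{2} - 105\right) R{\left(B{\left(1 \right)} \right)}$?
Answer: $-640$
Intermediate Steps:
$B{\left(O \right)} = 1 - \frac{O}{4}$ ($B{\left(O \right)} = \frac{-4 + O}{-4} = \left(-4 + O\right) \left(- \frac{1}{4}\right) = 1 - \frac{O}{4}$)
$R{\left(s \right)} = \frac{5}{s}$ ($R{\left(s \right)} = \frac{10}{2 s} = 10 \frac{1}{2 s} = \frac{5}{s}$)
$\left(3^{2} - 105\right) R{\left(B{\left(1 \right)} \right)} = \left(3^{2} - 105\right) \frac{5}{1 - \frac{1}{4}} = \left(9 - 105\right) \frac{5}{1 - \frac{1}{4}} = - 96 \frac{5}{\frac{3}{4}} = - 96 \cdot 5 \cdot \frac{4}{3} = \left(-96\right) \frac{20}{3} = -640$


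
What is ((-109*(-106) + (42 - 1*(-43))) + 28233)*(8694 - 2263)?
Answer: 256416832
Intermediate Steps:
((-109*(-106) + (42 - 1*(-43))) + 28233)*(8694 - 2263) = ((11554 + (42 + 43)) + 28233)*6431 = ((11554 + 85) + 28233)*6431 = (11639 + 28233)*6431 = 39872*6431 = 256416832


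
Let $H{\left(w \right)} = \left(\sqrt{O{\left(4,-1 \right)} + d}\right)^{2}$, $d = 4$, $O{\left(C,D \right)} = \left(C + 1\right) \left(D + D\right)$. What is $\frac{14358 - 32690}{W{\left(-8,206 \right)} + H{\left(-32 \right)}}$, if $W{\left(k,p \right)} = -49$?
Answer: $\frac{18332}{55} \approx 333.31$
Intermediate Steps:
$O{\left(C,D \right)} = 2 D \left(1 + C\right)$ ($O{\left(C,D \right)} = \left(1 + C\right) 2 D = 2 D \left(1 + C\right)$)
$H{\left(w \right)} = -6$ ($H{\left(w \right)} = \left(\sqrt{2 \left(-1\right) \left(1 + 4\right) + 4}\right)^{2} = \left(\sqrt{2 \left(-1\right) 5 + 4}\right)^{2} = \left(\sqrt{-10 + 4}\right)^{2} = \left(\sqrt{-6}\right)^{2} = \left(i \sqrt{6}\right)^{2} = -6$)
$\frac{14358 - 32690}{W{\left(-8,206 \right)} + H{\left(-32 \right)}} = \frac{14358 - 32690}{-49 - 6} = - \frac{18332}{-55} = \left(-18332\right) \left(- \frac{1}{55}\right) = \frac{18332}{55}$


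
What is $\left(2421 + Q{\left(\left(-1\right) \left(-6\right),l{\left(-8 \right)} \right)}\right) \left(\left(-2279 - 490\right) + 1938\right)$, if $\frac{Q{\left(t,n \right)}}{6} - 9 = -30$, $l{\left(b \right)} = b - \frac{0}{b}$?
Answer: $-1907145$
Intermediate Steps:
$l{\left(b \right)} = b$ ($l{\left(b \right)} = b - 0 = b + 0 = b$)
$Q{\left(t,n \right)} = -126$ ($Q{\left(t,n \right)} = 54 + 6 \left(-30\right) = 54 - 180 = -126$)
$\left(2421 + Q{\left(\left(-1\right) \left(-6\right),l{\left(-8 \right)} \right)}\right) \left(\left(-2279 - 490\right) + 1938\right) = \left(2421 - 126\right) \left(\left(-2279 - 490\right) + 1938\right) = 2295 \left(-2769 + 1938\right) = 2295 \left(-831\right) = -1907145$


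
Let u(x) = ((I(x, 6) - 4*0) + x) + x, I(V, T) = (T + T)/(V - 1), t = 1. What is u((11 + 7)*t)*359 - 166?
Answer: 221194/17 ≈ 13011.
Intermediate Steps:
I(V, T) = 2*T/(-1 + V) (I(V, T) = (2*T)/(-1 + V) = 2*T/(-1 + V))
u(x) = 2*x + 12/(-1 + x) (u(x) = ((2*6/(-1 + x) - 4*0) + x) + x = ((12/(-1 + x) + 0) + x) + x = (12/(-1 + x) + x) + x = (x + 12/(-1 + x)) + x = 2*x + 12/(-1 + x))
u((11 + 7)*t)*359 - 166 = (2*(6 + ((11 + 7)*1)*(-1 + (11 + 7)*1))/(-1 + (11 + 7)*1))*359 - 166 = (2*(6 + (18*1)*(-1 + 18*1))/(-1 + 18*1))*359 - 166 = (2*(6 + 18*(-1 + 18))/(-1 + 18))*359 - 166 = (2*(6 + 18*17)/17)*359 - 166 = (2*(1/17)*(6 + 306))*359 - 166 = (2*(1/17)*312)*359 - 166 = (624/17)*359 - 166 = 224016/17 - 166 = 221194/17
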